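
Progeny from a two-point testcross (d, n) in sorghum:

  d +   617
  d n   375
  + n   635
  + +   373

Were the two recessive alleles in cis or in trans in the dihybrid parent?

The two most frequent classes are + n (635) and d + (617); these are the parental (non-recombinant) types.
So the F1 carried + n on one chromosome and d + on the other — the recessive alleles are on opposite chromosomes (trans / repulsion).

trans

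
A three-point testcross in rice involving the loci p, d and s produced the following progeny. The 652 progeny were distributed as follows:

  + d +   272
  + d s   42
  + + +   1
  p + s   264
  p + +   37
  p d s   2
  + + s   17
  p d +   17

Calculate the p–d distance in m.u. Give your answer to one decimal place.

5.7 m.u.

The two most frequent reciprocal classes, p + s and + d +, are the parental types, so the F1 was p + s / + d +.
The two rarest classes, p d s and + + +, are the double crossovers. Comparing them with the parentals, only the d allele has switched, so d is the middle locus and the order is s – d – p.
Crossovers in the d–p interval produce the single-crossover classes + + s and p d + (17 + 17 = 34) plus the double crossovers (3).
RF(d–p) = (34 + 3) / 652 = 37/652 = 0.0567 → 5.7 m.u.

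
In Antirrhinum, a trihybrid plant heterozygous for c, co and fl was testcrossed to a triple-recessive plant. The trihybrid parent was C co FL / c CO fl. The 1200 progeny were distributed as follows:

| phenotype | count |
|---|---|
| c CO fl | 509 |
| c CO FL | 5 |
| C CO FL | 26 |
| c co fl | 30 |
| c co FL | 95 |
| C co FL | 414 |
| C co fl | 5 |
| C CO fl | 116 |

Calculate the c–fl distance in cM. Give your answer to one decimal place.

The two rarest classes, C co fl and c CO FL, are the double crossovers. Comparing them with the parentals, only the fl allele has switched, so fl is the middle locus and the order is c – fl – co.
Crossovers in the c–fl interval produce the single-crossover classes c co FL and C CO fl (95 + 116 = 211) plus the double crossovers (10).
RF(c–fl) = (211 + 10) / 1200 = 221/1200 = 0.1842 → 18.4 cM.

18.4 cM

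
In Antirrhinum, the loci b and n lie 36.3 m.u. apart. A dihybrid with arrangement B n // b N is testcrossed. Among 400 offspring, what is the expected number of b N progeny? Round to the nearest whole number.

127

A map distance of 36.3 m.u. corresponds to a recombination frequency of 0.363.
The F1 is B n / b N, so b N is a parental gamete class with expected frequency (1 − r)/2 = 0.637/2 = 0.3185.
Expected number = 0.3185 × 400 = 127.40 ≈ 127.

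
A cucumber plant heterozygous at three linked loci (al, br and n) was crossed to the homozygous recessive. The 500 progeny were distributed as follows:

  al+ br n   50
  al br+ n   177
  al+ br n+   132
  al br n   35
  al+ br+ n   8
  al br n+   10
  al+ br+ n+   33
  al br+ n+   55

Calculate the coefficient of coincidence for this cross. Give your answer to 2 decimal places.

The two most frequent reciprocal classes, al+ br n+ and al br+ n, are the parental types, so the F1 was al+ br n+ / al br+ n.
The two rarest classes, al br n+ and al+ br+ n, are the double crossovers. Comparing them with the parentals, only the al allele has switched, so al is the middle locus and the order is n – al – br.
n–al: (105 + 18)/500 = 0.2460; al–br: (68 + 18)/500 = 0.1720.
Expected DCO frequency = 0.2460 × 0.1720 ≈ 0.04231; observed = 18/500 ≈ 0.03600.
Coefficient of coincidence = 0.03600/0.04231 ≈ 0.85.

0.85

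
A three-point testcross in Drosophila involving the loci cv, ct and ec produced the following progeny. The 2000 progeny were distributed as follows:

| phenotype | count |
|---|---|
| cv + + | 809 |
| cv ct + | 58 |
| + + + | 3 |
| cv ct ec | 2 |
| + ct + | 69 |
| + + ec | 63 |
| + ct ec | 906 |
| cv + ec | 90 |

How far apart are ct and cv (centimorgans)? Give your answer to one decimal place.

6.3 centimorgans

The two most frequent reciprocal classes, + ct ec and cv + +, are the parental types, so the F1 was + ct ec / cv + +.
The two rarest classes, cv ct ec and + + +, are the double crossovers. Comparing them with the parentals, only the cv allele has switched, so cv is the middle locus and the order is ct – cv – ec.
Crossovers in the ct–cv interval produce the single-crossover classes + + ec and cv ct + (63 + 58 = 121) plus the double crossovers (5).
RF(ct–cv) = (121 + 5) / 2000 = 126/2000 = 0.0630 → 6.3 centimorgans.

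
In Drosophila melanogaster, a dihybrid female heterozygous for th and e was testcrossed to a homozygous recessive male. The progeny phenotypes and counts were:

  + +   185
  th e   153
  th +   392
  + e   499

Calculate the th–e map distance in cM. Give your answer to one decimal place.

27.5 cM

The two most frequent classes, + e (499) and th + (392), are the parental types, so the F1 was + e / th +.
The recombinant classes are + + and th e: 185 + 153 = 338.
Recombination frequency = 338/1229 = 0.2750 ≈ 27.5%, i.e. 27.5 cM.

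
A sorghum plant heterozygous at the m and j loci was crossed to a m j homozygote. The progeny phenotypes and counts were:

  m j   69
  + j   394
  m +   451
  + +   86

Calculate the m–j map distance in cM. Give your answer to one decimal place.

15.5 cM

The two most frequent classes, + j (394) and m + (451), are the parental types, so the F1 was + j / m +.
The recombinant classes are + + and m j: 86 + 69 = 155.
Recombination frequency = 155/1000 = 0.1550 ≈ 15.5%, i.e. 15.5 cM.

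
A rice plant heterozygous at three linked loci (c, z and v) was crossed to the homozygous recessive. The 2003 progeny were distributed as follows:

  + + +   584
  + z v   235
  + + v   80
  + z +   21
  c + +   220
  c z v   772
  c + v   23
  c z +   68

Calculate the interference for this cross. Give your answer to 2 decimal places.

The two most frequent reciprocal classes, c z v and + + +, are the parental types, so the F1 was c z v / + + +.
The two rarest classes, c + v and + z +, are the double crossovers. Comparing them with the parentals, only the z allele has switched, so z is the middle locus and the order is v – z – c.
v–z: (148 + 44)/2003 = 0.0959; z–c: (455 + 44)/2003 = 0.2491.
Expected DCO frequency = 0.0959 × 0.2491 ≈ 0.02389; observed = 44/2003 ≈ 0.02197.
Coefficient of coincidence = 0.02197/0.02389 ≈ 0.92; interference = 1 − 0.92 = 0.08.

0.08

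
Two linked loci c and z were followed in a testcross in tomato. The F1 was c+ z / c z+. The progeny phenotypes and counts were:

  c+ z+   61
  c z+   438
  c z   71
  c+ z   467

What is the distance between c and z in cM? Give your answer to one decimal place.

12.7 cM

The recombinant classes are c+ z+ and c z: 61 + 71 = 132.
Recombination frequency = 132/1037 = 0.1273 ≈ 12.7%, i.e. 12.7 cM.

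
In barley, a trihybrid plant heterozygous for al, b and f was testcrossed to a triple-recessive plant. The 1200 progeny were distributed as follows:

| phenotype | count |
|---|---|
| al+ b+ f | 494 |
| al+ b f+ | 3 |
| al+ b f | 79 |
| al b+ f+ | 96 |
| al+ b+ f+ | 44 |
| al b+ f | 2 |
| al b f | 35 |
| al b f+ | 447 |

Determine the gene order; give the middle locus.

al

The two most frequent reciprocal classes, al b f+ and al+ b+ f, are the parental types, so the F1 was al b f+ / al+ b+ f.
The two rarest classes, al+ b f+ and al b+ f, are the double crossovers. Comparing them with the parentals, only the al allele has switched, so al is the middle locus and the order is f – al – b.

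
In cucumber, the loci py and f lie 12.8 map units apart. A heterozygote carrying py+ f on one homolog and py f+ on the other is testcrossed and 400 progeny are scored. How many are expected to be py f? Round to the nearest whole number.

A map distance of 12.8 map units corresponds to a recombination frequency of 0.128.
The F1 is py+ f / py f+, so py f is a recombinant gamete class with expected frequency r/2 = 0.128/2 = 0.0640.
Expected number = 0.0640 × 400 = 25.60 ≈ 26.

26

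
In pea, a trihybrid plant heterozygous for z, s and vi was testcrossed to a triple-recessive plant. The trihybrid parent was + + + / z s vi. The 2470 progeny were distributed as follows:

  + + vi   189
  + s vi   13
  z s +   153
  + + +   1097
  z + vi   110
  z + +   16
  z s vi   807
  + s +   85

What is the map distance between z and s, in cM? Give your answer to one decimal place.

The two rarest classes, z + + and + s vi, are the double crossovers. Comparing them with the parentals, only the z allele has switched, so z is the middle locus and the order is s – z – vi.
Crossovers in the s–z interval produce the single-crossover classes + s + and z + vi (85 + 110 = 195) plus the double crossovers (29).
RF(s–z) = (195 + 29) / 2470 = 224/2470 = 0.0907 → 9.1 cM.

9.1 cM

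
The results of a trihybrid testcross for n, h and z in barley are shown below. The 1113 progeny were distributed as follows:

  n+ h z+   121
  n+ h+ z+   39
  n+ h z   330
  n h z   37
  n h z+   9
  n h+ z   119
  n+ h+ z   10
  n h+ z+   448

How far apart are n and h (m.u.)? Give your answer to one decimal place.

8.5 m.u.

The two most frequent reciprocal classes, n h+ z+ and n+ h z, are the parental types, so the F1 was n h+ z+ / n+ h z.
The two rarest classes, n h z+ and n+ h+ z, are the double crossovers. Comparing them with the parentals, only the h allele has switched, so h is the middle locus and the order is n – h – z.
Crossovers in the n–h interval produce the single-crossover classes n+ h+ z+ and n h z (39 + 37 = 76) plus the double crossovers (19).
RF(n–h) = (76 + 19) / 1113 = 95/1113 = 0.0854 → 8.5 m.u.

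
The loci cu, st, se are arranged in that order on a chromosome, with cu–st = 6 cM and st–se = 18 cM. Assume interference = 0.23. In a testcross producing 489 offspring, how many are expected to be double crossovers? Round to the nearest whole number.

4

Map distances give recombination frequencies of 0.060 and 0.180 for the two intervals.
With interference 0.23 (so coincidence = 0.77), expected double-crossover frequency = 0.060 × 0.180 × 0.77 = 0.00832.
Expected number = 0.00832 × 489 = 4.07 ≈ 4.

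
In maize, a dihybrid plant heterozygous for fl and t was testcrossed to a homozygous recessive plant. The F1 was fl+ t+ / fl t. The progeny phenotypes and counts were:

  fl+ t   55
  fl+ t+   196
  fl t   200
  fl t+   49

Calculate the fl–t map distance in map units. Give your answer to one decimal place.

20.8 map units

The recombinant classes are fl+ t and fl t+: 55 + 49 = 104.
Recombination frequency = 104/500 = 0.2080 ≈ 20.8%, i.e. 20.8 map units.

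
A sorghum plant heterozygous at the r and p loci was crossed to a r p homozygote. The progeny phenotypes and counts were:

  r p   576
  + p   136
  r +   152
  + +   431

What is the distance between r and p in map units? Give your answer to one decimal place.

22.2 map units

The two most frequent classes, + + (431) and r p (576), are the parental types, so the F1 was + + / r p.
The recombinant classes are + p and r +: 136 + 152 = 288.
Recombination frequency = 288/1295 = 0.2224 ≈ 22.2%, i.e. 22.2 map units.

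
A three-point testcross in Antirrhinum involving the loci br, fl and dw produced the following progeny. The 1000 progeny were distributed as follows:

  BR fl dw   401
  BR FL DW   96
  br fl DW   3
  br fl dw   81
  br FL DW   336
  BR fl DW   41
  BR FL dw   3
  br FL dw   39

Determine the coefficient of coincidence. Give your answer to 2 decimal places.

0.38

The two most frequent reciprocal classes, br FL DW and BR fl dw, are the parental types, so the F1 was br FL DW / BR fl dw.
The two rarest classes, br fl DW and BR FL dw, are the double crossovers. Comparing them with the parentals, only the fl allele has switched, so fl is the middle locus and the order is br – fl – dw.
br–fl: (177 + 6)/1000 = 0.1830; fl–dw: (80 + 6)/1000 = 0.0860.
Expected DCO frequency = 0.1830 × 0.0860 ≈ 0.01574; observed = 6/1000 ≈ 0.00600.
Coefficient of coincidence = 0.00600/0.01574 ≈ 0.38.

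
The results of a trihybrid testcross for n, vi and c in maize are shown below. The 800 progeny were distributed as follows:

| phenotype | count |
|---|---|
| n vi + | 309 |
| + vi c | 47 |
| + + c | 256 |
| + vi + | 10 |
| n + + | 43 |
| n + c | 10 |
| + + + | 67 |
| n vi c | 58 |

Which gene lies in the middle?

The two most frequent reciprocal classes, + + c and n vi +, are the parental types, so the F1 was + + c / n vi +.
The two rarest classes, n + c and + vi +, are the double crossovers. Comparing them with the parentals, only the n allele has switched, so n is the middle locus and the order is c – n – vi.

n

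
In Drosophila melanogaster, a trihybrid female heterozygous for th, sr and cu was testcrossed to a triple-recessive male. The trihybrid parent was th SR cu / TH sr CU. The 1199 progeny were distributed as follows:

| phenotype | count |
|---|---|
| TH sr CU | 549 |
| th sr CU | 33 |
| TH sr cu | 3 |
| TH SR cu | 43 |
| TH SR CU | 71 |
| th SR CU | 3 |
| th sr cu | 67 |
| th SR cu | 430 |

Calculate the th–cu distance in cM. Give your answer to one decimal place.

The two rarest classes, th SR CU and TH sr cu, are the double crossovers. Comparing them with the parentals, only the cu allele has switched, so cu is the middle locus and the order is th – cu – sr.
Crossovers in the th–cu interval produce the single-crossover classes TH SR cu and th sr CU (43 + 33 = 76) plus the double crossovers (6).
RF(th–cu) = (76 + 6) / 1199 = 82/1199 = 0.0684 → 6.8 cM.

6.8 cM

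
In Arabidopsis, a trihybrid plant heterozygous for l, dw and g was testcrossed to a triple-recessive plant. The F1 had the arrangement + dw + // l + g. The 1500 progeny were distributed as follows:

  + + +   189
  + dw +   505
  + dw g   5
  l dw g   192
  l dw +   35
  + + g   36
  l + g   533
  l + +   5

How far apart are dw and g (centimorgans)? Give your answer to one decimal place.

The two rarest classes, + dw g and l + +, are the double crossovers. Comparing them with the parentals, only the g allele has switched, so g is the middle locus and the order is l – g – dw.
Crossovers in the g–dw interval produce the single-crossover classes + + + and l dw g (189 + 192 = 381) plus the double crossovers (10).
RF(g–dw) = (381 + 10) / 1500 = 391/1500 = 0.2607 → 26.1 centimorgans.

26.1 centimorgans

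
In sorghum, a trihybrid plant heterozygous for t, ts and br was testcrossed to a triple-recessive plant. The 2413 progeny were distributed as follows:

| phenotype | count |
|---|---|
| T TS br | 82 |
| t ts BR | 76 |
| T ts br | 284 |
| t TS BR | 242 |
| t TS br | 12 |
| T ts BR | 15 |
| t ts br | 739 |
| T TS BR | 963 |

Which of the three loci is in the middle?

The two most frequent reciprocal classes, t ts br and T TS BR, are the parental types, so the F1 was t ts br / T TS BR.
The two rarest classes, t TS br and T ts BR, are the double crossovers. Comparing them with the parentals, only the ts allele has switched, so ts is the middle locus and the order is br – ts – t.

ts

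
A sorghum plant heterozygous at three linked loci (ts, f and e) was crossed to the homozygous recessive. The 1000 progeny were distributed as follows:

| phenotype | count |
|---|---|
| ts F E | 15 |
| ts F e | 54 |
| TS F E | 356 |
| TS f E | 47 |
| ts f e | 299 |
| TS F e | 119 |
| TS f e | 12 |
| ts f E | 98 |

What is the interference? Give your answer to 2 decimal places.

The two most frequent reciprocal classes, ts f e and TS F E, are the parental types, so the F1 was ts f e / TS F E.
The two rarest classes, TS f e and ts F E, are the double crossovers. Comparing them with the parentals, only the ts allele has switched, so ts is the middle locus and the order is f – ts – e.
f–ts: (101 + 27)/1000 = 0.1280; ts–e: (217 + 27)/1000 = 0.2440.
Expected DCO frequency = 0.1280 × 0.2440 ≈ 0.03123; observed = 27/1000 ≈ 0.02700.
Coefficient of coincidence = 0.02700/0.03123 ≈ 0.86; interference = 1 − 0.86 = 0.14.

0.14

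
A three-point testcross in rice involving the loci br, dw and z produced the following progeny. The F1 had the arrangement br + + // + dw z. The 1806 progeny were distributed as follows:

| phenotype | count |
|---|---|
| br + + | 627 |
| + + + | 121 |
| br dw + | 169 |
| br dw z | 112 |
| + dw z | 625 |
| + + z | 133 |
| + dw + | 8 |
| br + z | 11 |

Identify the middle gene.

z

The two rarest classes, br + z and + dw +, are the double crossovers. Comparing them with the parentals, only the z allele has switched, so z is the middle locus and the order is br – z – dw.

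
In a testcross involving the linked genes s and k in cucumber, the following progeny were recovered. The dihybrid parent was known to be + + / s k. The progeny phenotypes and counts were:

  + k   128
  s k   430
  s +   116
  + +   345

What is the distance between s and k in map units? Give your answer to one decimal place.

The recombinant classes are + k and s +: 128 + 116 = 244.
Recombination frequency = 244/1019 = 0.2395 ≈ 23.9%, i.e. 23.9 map units.

23.9 map units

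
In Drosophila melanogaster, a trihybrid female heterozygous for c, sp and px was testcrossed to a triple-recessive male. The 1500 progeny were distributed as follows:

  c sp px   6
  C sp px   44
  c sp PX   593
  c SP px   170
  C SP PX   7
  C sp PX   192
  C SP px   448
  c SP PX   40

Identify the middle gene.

The two most frequent reciprocal classes, C SP px and c sp PX, are the parental types, so the F1 was C SP px / c sp PX.
The two rarest classes, C SP PX and c sp px, are the double crossovers. Comparing them with the parentals, only the px allele has switched, so px is the middle locus and the order is c – px – sp.

px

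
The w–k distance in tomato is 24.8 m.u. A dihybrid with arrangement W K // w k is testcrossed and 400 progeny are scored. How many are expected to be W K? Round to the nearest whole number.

150

A map distance of 24.8 m.u. corresponds to a recombination frequency of 0.248.
The F1 is W K / w k, so W K is a parental gamete class with expected frequency (1 − r)/2 = 0.752/2 = 0.3760.
Expected number = 0.3760 × 400 = 150.40 ≈ 150.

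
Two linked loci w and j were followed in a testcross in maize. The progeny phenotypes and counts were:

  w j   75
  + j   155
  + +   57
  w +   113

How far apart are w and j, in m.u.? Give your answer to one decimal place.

The two most frequent classes, + j (155) and w + (113), are the parental types, so the F1 was + j / w +.
The recombinant classes are + + and w j: 57 + 75 = 132.
Recombination frequency = 132/400 = 0.3300 ≈ 33.0%, i.e. 33.0 m.u.

33.0 m.u.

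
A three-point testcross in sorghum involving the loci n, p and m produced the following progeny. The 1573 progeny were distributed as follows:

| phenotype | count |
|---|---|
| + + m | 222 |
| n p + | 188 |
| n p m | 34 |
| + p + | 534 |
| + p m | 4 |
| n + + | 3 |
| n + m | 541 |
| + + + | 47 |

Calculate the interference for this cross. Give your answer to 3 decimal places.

The two most frequent reciprocal classes, n + m and + p +, are the parental types, so the F1 was n + m / + p +.
The two rarest classes, n + + and + p m, are the double crossovers. Comparing them with the parentals, only the m allele has switched, so m is the middle locus and the order is p – m – n.
p–m: (81 + 7)/1573 = 0.0559; m–n: (410 + 7)/1573 = 0.2651.
Expected DCO frequency = 0.0559 × 0.2651 ≈ 0.01482; observed = 7/1573 ≈ 0.00445.
Coefficient of coincidence = 0.00445/0.01482 ≈ 0.300; interference = 1 − 0.300 = 0.700.

0.700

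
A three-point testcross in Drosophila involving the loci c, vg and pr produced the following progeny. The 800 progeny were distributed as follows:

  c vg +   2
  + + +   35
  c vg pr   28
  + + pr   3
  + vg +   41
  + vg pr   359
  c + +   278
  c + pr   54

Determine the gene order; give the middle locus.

vg

The two most frequent reciprocal classes, + vg pr and c + +, are the parental types, so the F1 was + vg pr / c + +.
The two rarest classes, + + pr and c vg +, are the double crossovers. Comparing them with the parentals, only the vg allele has switched, so vg is the middle locus and the order is c – vg – pr.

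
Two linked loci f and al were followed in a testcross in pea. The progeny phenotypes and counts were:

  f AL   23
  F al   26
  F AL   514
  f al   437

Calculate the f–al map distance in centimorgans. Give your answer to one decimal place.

The two most frequent classes, F AL (514) and f al (437), are the parental types, so the F1 was F AL / f al.
The recombinant classes are F al and f AL: 26 + 23 = 49.
Recombination frequency = 49/1000 = 0.0490 ≈ 4.9%, i.e. 4.9 centimorgans.

4.9 centimorgans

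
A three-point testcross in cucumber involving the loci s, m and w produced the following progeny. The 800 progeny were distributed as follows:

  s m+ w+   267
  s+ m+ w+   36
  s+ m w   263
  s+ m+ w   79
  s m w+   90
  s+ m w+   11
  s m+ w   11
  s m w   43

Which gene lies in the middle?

The two most frequent reciprocal classes, s+ m w and s m+ w+, are the parental types, so the F1 was s+ m w / s m+ w+.
The two rarest classes, s+ m w+ and s m+ w, are the double crossovers. Comparing them with the parentals, only the w allele has switched, so w is the middle locus and the order is m – w – s.

w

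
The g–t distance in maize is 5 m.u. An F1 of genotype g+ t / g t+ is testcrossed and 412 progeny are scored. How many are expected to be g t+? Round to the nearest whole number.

A map distance of 5 m.u. corresponds to a recombination frequency of 0.050.
The F1 is g+ t / g t+, so g t+ is a parental gamete class with expected frequency (1 − r)/2 = 0.950/2 = 0.4750.
Expected number = 0.4750 × 412 = 195.70 ≈ 196.

196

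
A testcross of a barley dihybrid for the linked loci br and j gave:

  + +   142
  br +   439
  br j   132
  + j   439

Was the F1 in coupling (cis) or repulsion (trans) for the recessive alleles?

trans

The two most frequent classes are + j (439) and br + (439); these are the parental (non-recombinant) types.
So the F1 carried + j on one chromosome and br + on the other — the recessive alleles are on opposite chromosomes (trans / repulsion).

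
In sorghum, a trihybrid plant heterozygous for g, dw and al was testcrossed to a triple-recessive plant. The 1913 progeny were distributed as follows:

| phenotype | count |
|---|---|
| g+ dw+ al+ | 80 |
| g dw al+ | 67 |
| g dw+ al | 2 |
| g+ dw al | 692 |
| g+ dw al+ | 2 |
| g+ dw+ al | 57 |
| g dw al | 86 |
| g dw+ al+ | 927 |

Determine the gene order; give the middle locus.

The two most frequent reciprocal classes, g+ dw al and g dw+ al+, are the parental types, so the F1 was g+ dw al / g dw+ al+.
The two rarest classes, g+ dw al+ and g dw+ al, are the double crossovers. Comparing them with the parentals, only the al allele has switched, so al is the middle locus and the order is dw – al – g.

al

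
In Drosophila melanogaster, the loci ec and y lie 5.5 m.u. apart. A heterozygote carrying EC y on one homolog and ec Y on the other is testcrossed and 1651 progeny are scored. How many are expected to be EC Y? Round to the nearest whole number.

A map distance of 5.5 m.u. corresponds to a recombination frequency of 0.055.
The F1 is EC y / ec Y, so EC Y is a recombinant gamete class with expected frequency r/2 = 0.055/2 = 0.0275.
Expected number = 0.0275 × 1651 = 45.40 ≈ 45.

45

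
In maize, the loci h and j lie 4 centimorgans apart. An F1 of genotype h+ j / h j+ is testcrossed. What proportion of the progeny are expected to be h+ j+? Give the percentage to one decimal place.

A map distance of 4 centimorgans corresponds to a recombination frequency of 0.040.
The F1 is h+ j / h j+, so h+ j+ is a recombinant gamete class with expected frequency r/2 = 0.040/2 = 0.0200.
That is 0.0200 = 2.0% of the progeny.

2.0%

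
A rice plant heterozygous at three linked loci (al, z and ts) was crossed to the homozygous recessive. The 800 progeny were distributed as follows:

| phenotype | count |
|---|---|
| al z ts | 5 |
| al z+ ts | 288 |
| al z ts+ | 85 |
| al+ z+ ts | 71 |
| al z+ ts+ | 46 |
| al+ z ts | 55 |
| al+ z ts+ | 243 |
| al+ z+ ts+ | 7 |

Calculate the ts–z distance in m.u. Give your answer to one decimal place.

14.1 m.u.

The two most frequent reciprocal classes, al+ z ts+ and al z+ ts, are the parental types, so the F1 was al+ z ts+ / al z+ ts.
The two rarest classes, al+ z+ ts+ and al z ts, are the double crossovers. Comparing them with the parentals, only the z allele has switched, so z is the middle locus and the order is ts – z – al.
Crossovers in the ts–z interval produce the single-crossover classes al+ z ts and al z+ ts+ (55 + 46 = 101) plus the double crossovers (12).
RF(ts–z) = (101 + 12) / 800 = 113/800 = 0.1412 → 14.1 m.u.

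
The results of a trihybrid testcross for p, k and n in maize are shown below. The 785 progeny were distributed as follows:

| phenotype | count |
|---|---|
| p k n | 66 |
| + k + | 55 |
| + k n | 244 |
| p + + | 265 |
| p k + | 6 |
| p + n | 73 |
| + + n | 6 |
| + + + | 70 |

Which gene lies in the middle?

The two most frequent reciprocal classes, p + + and + k n, are the parental types, so the F1 was p + + / + k n.
The two rarest classes, p k + and + + n, are the double crossovers. Comparing them with the parentals, only the k allele has switched, so k is the middle locus and the order is n – k – p.

k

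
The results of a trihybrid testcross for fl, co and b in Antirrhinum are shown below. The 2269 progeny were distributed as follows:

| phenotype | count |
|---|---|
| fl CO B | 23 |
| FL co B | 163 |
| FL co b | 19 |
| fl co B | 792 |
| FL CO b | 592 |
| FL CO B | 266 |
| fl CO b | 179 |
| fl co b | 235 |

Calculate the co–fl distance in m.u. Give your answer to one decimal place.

16.9 m.u.

The two most frequent reciprocal classes, FL CO b and fl co B, are the parental types, so the F1 was FL CO b / fl co B.
The two rarest classes, FL co b and fl CO B, are the double crossovers. Comparing them with the parentals, only the co allele has switched, so co is the middle locus and the order is b – co – fl.
Crossovers in the co–fl interval produce the single-crossover classes fl CO b and FL co B (179 + 163 = 342) plus the double crossovers (42).
RF(co–fl) = (342 + 42) / 2269 = 384/2269 = 0.1692 → 16.9 m.u.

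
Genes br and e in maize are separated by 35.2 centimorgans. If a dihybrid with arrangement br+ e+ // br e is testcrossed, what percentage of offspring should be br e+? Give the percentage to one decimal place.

17.6%

A map distance of 35.2 centimorgans corresponds to a recombination frequency of 0.352.
The F1 is br+ e+ / br e, so br e+ is a recombinant gamete class with expected frequency r/2 = 0.352/2 = 0.1760.
That is 0.1760 = 17.6% of the progeny.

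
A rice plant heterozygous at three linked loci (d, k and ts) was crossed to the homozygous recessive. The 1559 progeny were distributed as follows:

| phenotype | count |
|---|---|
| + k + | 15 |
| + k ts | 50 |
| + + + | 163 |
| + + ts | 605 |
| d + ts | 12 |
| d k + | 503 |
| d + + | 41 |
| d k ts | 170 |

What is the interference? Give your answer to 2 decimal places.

The two most frequent reciprocal classes, d k + and + + ts, are the parental types, so the F1 was d k + / + + ts.
The two rarest classes, + k + and d + ts, are the double crossovers. Comparing them with the parentals, only the d allele has switched, so d is the middle locus and the order is k – d – ts.
k–d: (91 + 27)/1559 = 0.0757; d–ts: (333 + 27)/1559 = 0.2309.
Expected DCO frequency = 0.0757 × 0.2309 ≈ 0.01748; observed = 27/1559 ≈ 0.01732.
Coefficient of coincidence = 0.01732/0.01748 ≈ 0.99; interference = 1 − 0.99 = 0.01.

0.01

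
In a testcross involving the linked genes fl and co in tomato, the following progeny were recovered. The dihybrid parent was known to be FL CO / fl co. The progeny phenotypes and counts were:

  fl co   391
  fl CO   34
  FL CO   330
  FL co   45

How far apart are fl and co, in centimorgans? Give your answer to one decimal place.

The recombinant classes are FL co and fl CO: 45 + 34 = 79.
Recombination frequency = 79/800 = 0.0988 ≈ 9.9%, i.e. 9.9 centimorgans.

9.9 centimorgans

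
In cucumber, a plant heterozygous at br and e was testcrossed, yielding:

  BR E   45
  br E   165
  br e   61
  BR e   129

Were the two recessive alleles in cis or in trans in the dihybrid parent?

The two most frequent classes are BR e (129) and br E (165); these are the parental (non-recombinant) types.
So the F1 carried BR e on one chromosome and br E on the other — the recessive alleles are on opposite chromosomes (trans / repulsion).

trans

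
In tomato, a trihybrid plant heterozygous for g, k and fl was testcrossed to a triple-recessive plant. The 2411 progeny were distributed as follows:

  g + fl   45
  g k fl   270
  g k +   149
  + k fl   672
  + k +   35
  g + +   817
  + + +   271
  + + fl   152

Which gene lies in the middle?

fl

The two most frequent reciprocal classes, + k fl and g + +, are the parental types, so the F1 was + k fl / g + +.
The two rarest classes, + k + and g + fl, are the double crossovers. Comparing them with the parentals, only the fl allele has switched, so fl is the middle locus and the order is k – fl – g.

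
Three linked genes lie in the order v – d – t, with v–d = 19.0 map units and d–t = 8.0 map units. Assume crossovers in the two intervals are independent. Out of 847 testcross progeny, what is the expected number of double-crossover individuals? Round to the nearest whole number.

Map distances give recombination frequencies of 0.190 and 0.080 for the two intervals.
With no interference, expected double-crossover frequency = 0.190 × 0.080 = 0.01520.
Expected number = 0.01520 × 847 = 12.87 ≈ 13.

13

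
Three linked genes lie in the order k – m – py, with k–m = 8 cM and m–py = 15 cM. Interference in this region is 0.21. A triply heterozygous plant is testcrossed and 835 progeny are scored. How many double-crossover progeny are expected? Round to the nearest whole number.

Map distances give recombination frequencies of 0.080 and 0.150 for the two intervals.
With interference 0.21 (so coincidence = 0.79), expected double-crossover frequency = 0.080 × 0.150 × 0.79 = 0.00948.
Expected number = 0.00948 × 835 = 7.92 ≈ 8.

8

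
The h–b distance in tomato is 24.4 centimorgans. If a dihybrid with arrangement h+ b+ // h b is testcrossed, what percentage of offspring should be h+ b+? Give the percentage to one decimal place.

A map distance of 24.4 centimorgans corresponds to a recombination frequency of 0.244.
The F1 is h+ b+ / h b, so h+ b+ is a parental gamete class with expected frequency (1 − r)/2 = 0.756/2 = 0.3780.
That is 0.3780 = 37.8% of the progeny.

37.8%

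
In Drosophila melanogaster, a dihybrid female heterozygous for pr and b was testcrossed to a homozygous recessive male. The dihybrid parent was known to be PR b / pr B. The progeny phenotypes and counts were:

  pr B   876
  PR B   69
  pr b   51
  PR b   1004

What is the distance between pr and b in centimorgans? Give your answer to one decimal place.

The recombinant classes are PR B and pr b: 69 + 51 = 120.
Recombination frequency = 120/2000 = 0.0600 ≈ 6.0%, i.e. 6.0 centimorgans.

6.0 centimorgans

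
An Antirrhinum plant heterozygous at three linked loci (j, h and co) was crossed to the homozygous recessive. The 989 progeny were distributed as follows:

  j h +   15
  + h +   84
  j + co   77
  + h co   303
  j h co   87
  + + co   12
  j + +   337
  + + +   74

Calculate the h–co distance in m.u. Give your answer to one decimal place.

The two most frequent reciprocal classes, + h co and j + +, are the parental types, so the F1 was + h co / j + +.
The two rarest classes, + + co and j h +, are the double crossovers. Comparing them with the parentals, only the h allele has switched, so h is the middle locus and the order is co – h – j.
Crossovers in the co–h interval produce the single-crossover classes + h + and j + co (84 + 77 = 161) plus the double crossovers (27).
RF(co–h) = (161 + 27) / 989 = 188/989 = 0.1901 → 19.0 m.u.

19.0 m.u.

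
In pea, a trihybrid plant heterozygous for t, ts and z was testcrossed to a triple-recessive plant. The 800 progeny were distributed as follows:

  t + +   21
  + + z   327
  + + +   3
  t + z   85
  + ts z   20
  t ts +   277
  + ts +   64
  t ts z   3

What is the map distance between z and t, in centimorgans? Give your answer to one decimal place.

The two most frequent reciprocal classes, + + z and t ts +, are the parental types, so the F1 was + + z / t ts +.
The two rarest classes, + + + and t ts z, are the double crossovers. Comparing them with the parentals, only the z allele has switched, so z is the middle locus and the order is t – z – ts.
Crossovers in the t–z interval produce the single-crossover classes t + z and + ts + (85 + 64 = 149) plus the double crossovers (6).
RF(t–z) = (149 + 6) / 800 = 155/800 = 0.1938 → 19.4 centimorgans.

19.4 centimorgans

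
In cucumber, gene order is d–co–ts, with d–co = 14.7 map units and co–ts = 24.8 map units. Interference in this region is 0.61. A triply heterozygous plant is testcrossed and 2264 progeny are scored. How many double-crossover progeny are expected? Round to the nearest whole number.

32

Map distances give recombination frequencies of 0.147 and 0.248 for the two intervals.
With interference 0.61 (so coincidence = 0.39), expected double-crossover frequency = 0.147 × 0.248 × 0.39 = 0.01422.
Expected number = 0.01422 × 2264 = 32.19 ≈ 32.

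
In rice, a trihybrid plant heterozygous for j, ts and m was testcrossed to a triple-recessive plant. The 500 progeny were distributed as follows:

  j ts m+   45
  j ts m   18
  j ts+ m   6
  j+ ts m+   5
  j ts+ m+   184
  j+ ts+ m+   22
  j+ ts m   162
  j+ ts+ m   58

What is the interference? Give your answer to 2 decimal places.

The two most frequent reciprocal classes, j+ ts m and j ts+ m+, are the parental types, so the F1 was j+ ts m / j ts+ m+.
The two rarest classes, j+ ts m+ and j ts+ m, are the double crossovers. Comparing them with the parentals, only the m allele has switched, so m is the middle locus and the order is j – m – ts.
j–m: (40 + 11)/500 = 0.1020; m–ts: (103 + 11)/500 = 0.2280.
Expected DCO frequency = 0.1020 × 0.2280 ≈ 0.02326; observed = 11/500 ≈ 0.02200.
Coefficient of coincidence = 0.02200/0.02326 ≈ 0.95; interference = 1 − 0.95 = 0.05.

0.05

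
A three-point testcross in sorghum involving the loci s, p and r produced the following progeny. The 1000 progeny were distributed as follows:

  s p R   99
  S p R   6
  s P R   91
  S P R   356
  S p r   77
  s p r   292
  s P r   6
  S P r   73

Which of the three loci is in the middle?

p

The two most frequent reciprocal classes, s p r and S P R, are the parental types, so the F1 was s p r / S P R.
The two rarest classes, s P r and S p R, are the double crossovers. Comparing them with the parentals, only the p allele has switched, so p is the middle locus and the order is s – p – r.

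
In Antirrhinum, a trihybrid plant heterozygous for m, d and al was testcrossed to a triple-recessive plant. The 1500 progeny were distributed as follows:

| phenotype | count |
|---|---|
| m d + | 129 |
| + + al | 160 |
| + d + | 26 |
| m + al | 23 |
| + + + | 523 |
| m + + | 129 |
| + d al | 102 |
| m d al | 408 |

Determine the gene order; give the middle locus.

d

The two most frequent reciprocal classes, + + + and m d al, are the parental types, so the F1 was + + + / m d al.
The two rarest classes, + d + and m + al, are the double crossovers. Comparing them with the parentals, only the d allele has switched, so d is the middle locus and the order is m – d – al.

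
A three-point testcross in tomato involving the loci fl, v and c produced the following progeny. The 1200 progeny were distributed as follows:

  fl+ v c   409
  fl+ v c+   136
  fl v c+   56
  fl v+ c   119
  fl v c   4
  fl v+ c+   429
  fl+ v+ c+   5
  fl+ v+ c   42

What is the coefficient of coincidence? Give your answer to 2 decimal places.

0.38

The two most frequent reciprocal classes, fl v+ c+ and fl+ v c, are the parental types, so the F1 was fl v+ c+ / fl+ v c.
The two rarest classes, fl+ v+ c+ and fl v c, are the double crossovers. Comparing them with the parentals, only the fl allele has switched, so fl is the middle locus and the order is v – fl – c.
v–fl: (98 + 9)/1200 = 0.0892; fl–c: (255 + 9)/1200 = 0.2200.
Expected DCO frequency = 0.0892 × 0.2200 ≈ 0.01962; observed = 9/1200 ≈ 0.00750.
Coefficient of coincidence = 0.00750/0.01962 ≈ 0.38.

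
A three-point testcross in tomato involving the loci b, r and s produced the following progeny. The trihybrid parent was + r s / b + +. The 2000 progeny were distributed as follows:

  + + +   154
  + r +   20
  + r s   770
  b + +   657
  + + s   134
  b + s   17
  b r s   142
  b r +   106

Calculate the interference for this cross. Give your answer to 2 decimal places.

The two rarest classes, + r + and b + s, are the double crossovers. Comparing them with the parentals, only the s allele has switched, so s is the middle locus and the order is b – s – r.
b–s: (296 + 37)/2000 = 0.1665; s–r: (240 + 37)/2000 = 0.1385.
Expected DCO frequency = 0.1665 × 0.1385 ≈ 0.02306; observed = 37/2000 ≈ 0.01850.
Coefficient of coincidence = 0.01850/0.02306 ≈ 0.80; interference = 1 − 0.80 = 0.20.

0.20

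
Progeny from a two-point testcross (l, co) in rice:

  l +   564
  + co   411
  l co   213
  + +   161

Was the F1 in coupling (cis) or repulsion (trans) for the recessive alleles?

The two most frequent classes are + co (411) and l + (564); these are the parental (non-recombinant) types.
So the F1 carried + co on one chromosome and l + on the other — the recessive alleles are on opposite chromosomes (trans / repulsion).

trans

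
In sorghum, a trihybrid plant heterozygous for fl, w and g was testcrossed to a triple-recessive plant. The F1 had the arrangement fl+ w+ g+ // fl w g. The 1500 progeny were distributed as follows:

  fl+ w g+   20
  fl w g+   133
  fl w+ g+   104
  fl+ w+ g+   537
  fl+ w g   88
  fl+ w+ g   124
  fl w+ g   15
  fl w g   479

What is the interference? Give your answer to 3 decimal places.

The two rarest classes, fl+ w g+ and fl w+ g, are the double crossovers. Comparing them with the parentals, only the w allele has switched, so w is the middle locus and the order is g – w – fl.
g–w: (257 + 35)/1500 = 0.1947; w–fl: (192 + 35)/1500 = 0.1513.
Expected DCO frequency = 0.1947 × 0.1513 ≈ 0.02946; observed = 35/1500 ≈ 0.02333.
Coefficient of coincidence = 0.02333/0.02946 ≈ 0.792; interference = 1 − 0.792 = 0.208.

0.208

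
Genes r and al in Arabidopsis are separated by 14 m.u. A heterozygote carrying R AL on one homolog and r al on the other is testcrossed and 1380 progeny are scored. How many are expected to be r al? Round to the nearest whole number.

593

A map distance of 14 m.u. corresponds to a recombination frequency of 0.140.
The F1 is R AL / r al, so r al is a parental gamete class with expected frequency (1 − r)/2 = 0.860/2 = 0.4300.
Expected number = 0.4300 × 1380 = 593.40 ≈ 593.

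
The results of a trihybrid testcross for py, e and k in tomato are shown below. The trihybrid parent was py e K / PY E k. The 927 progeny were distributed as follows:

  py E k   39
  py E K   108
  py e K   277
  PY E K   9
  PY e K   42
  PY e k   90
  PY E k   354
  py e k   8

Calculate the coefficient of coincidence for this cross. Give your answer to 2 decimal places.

The two rarest classes, py e k and PY E K, are the double crossovers. Comparing them with the parentals, only the k allele has switched, so k is the middle locus and the order is e – k – py.
e–k: (198 + 17)/927 = 0.2319; k–py: (81 + 17)/927 = 0.1057.
Expected DCO frequency = 0.2319 × 0.1057 ≈ 0.02451; observed = 17/927 ≈ 0.01834.
Coefficient of coincidence = 0.01834/0.02451 ≈ 0.75.

0.75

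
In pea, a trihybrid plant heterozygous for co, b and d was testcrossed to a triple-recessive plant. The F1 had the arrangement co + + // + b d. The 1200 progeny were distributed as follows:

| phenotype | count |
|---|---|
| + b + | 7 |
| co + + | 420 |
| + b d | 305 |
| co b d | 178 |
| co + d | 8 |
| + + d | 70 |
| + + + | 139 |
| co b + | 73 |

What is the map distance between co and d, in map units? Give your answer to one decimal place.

The two rarest classes, co + d and + b +, are the double crossovers. Comparing them with the parentals, only the d allele has switched, so d is the middle locus and the order is co – d – b.
Crossovers in the co–d interval produce the single-crossover classes + + + and co b d (139 + 178 = 317) plus the double crossovers (15).
RF(co–d) = (317 + 15) / 1200 = 332/1200 = 0.2767 → 27.7 map units.

27.7 map units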